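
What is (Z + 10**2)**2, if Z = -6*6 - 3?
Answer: 3721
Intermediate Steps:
Z = -39 (Z = -36 - 3 = -39)
(Z + 10**2)**2 = (-39 + 10**2)**2 = (-39 + 100)**2 = 61**2 = 3721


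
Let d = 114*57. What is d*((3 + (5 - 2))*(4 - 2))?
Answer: 77976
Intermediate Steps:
d = 6498
d*((3 + (5 - 2))*(4 - 2)) = 6498*((3 + (5 - 2))*(4 - 2)) = 6498*((3 + 3)*2) = 6498*(6*2) = 6498*12 = 77976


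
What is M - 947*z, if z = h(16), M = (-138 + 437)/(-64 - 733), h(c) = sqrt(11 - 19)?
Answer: -299/797 - 1894*I*sqrt(2) ≈ -0.37516 - 2678.5*I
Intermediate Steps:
h(c) = 2*I*sqrt(2) (h(c) = sqrt(-8) = 2*I*sqrt(2))
M = -299/797 (M = 299/(-797) = 299*(-1/797) = -299/797 ≈ -0.37516)
z = 2*I*sqrt(2) ≈ 2.8284*I
M - 947*z = -299/797 - 1894*I*sqrt(2)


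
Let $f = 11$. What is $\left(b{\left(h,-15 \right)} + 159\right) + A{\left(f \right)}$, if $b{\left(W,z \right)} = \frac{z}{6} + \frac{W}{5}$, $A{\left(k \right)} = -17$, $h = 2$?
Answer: $\frac{1399}{10} \approx 139.9$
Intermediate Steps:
$b{\left(W,z \right)} = \frac{W}{5} + \frac{z}{6}$ ($b{\left(W,z \right)} = z \frac{1}{6} + W \frac{1}{5} = \frac{z}{6} + \frac{W}{5} = \frac{W}{5} + \frac{z}{6}$)
$\left(b{\left(h,-15 \right)} + 159\right) + A{\left(f \right)} = \left(\left(\frac{1}{5} \cdot 2 + \frac{1}{6} \left(-15\right)\right) + 159\right) - 17 = \left(\left(\frac{2}{5} - \frac{5}{2}\right) + 159\right) - 17 = \left(- \frac{21}{10} + 159\right) - 17 = \frac{1569}{10} - 17 = \frac{1399}{10}$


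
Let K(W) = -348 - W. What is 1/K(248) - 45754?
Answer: -27269385/596 ≈ -45754.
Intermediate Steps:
1/K(248) - 45754 = 1/(-348 - 1*248) - 45754 = 1/(-348 - 248) - 45754 = 1/(-596) - 45754 = -1/596 - 45754 = -27269385/596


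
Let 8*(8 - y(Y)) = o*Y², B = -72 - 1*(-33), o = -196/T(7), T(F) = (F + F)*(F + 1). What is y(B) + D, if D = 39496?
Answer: 1274775/32 ≈ 39837.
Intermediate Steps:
T(F) = 2*F*(1 + F) (T(F) = (2*F)*(1 + F) = 2*F*(1 + F))
o = -7/4 (o = -196*1/(14*(1 + 7)) = -196/(2*7*8) = -196/112 = -196*1/112 = -7/4 ≈ -1.7500)
B = -39 (B = -72 + 33 = -39)
y(Y) = 8 + 7*Y²/32 (y(Y) = 8 - (-7)*Y²/32 = 8 + 7*Y²/32)
y(B) + D = (8 + (7/32)*(-39)²) + 39496 = (8 + (7/32)*1521) + 39496 = (8 + 10647/32) + 39496 = 10903/32 + 39496 = 1274775/32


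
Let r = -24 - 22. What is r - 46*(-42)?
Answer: 1886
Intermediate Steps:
r = -46
r - 46*(-42) = -46 - 46*(-42) = -46 + 1932 = 1886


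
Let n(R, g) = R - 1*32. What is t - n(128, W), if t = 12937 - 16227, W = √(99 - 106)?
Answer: -3386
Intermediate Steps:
W = I*√7 (W = √(-7) = I*√7 ≈ 2.6458*I)
n(R, g) = -32 + R (n(R, g) = R - 32 = -32 + R)
t = -3290
t - n(128, W) = -3290 - (-32 + 128) = -3290 - 1*96 = -3290 - 96 = -3386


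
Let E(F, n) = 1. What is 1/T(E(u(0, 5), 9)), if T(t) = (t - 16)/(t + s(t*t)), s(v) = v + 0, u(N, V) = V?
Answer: -2/15 ≈ -0.13333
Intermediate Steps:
s(v) = v
T(t) = (-16 + t)/(t + t²) (T(t) = (t - 16)/(t + t*t) = (-16 + t)/(t + t²))
1/T(E(u(0, 5), 9)) = 1/((-16 + 1)/(1*(1 + 1))) = 1/(1*(-15)/2) = 1/(1*(½)*(-15)) = 1/(-15/2) = -2/15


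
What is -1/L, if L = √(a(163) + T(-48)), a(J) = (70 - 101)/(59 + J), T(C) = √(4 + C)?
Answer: -√222/√(-31 + 444*I*√11) ≈ -0.27162 + 0.27739*I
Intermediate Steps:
a(J) = -31/(59 + J)
L = √(-31/222 + 2*I*√11) (L = √(-31/(59 + 163) + √(4 - 48)) = √(-31/222 + √(-44)) = √(-31*1/222 + 2*I*√11) = √(-31/222 + 2*I*√11) ≈ 1.8021 + 1.8404*I)
-1/L = -1/(√(-6882 + 98568*I*√11)/222) = -222/√(-6882 + 98568*I*√11)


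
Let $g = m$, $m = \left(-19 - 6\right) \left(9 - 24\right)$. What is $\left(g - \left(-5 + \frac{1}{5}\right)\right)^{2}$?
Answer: $\frac{3606201}{25} \approx 1.4425 \cdot 10^{5}$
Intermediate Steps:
$m = 375$ ($m = \left(-25\right) \left(-15\right) = 375$)
$g = 375$
$\left(g - \left(-5 + \frac{1}{5}\right)\right)^{2} = \left(375 - \left(-5 + \frac{1}{5}\right)\right)^{2} = \left(375 - - \frac{24}{5}\right)^{2} = \left(375 + \left(- \frac{1}{5} + 5\right)\right)^{2} = \left(375 + \frac{24}{5}\right)^{2} = \left(\frac{1899}{5}\right)^{2} = \frac{3606201}{25}$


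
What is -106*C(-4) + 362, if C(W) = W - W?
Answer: 362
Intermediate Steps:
C(W) = 0
-106*C(-4) + 362 = -106*0 + 362 = 0 + 362 = 362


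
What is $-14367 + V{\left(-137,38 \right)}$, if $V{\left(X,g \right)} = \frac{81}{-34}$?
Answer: $- \frac{488559}{34} \approx -14369.0$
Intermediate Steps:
$V{\left(X,g \right)} = - \frac{81}{34}$ ($V{\left(X,g \right)} = 81 \left(- \frac{1}{34}\right) = - \frac{81}{34}$)
$-14367 + V{\left(-137,38 \right)} = -14367 - \frac{81}{34} = - \frac{488559}{34}$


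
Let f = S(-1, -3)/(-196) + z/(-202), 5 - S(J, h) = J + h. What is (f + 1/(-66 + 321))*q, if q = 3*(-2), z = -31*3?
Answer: -2112071/841330 ≈ -2.5104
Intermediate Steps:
z = -93
S(J, h) = 5 - J - h (S(J, h) = 5 - (J + h) = 5 + (-J - h) = 5 - J - h)
q = -6
f = 8205/19796 (f = (5 - 1*(-1) - 1*(-3))/(-196) - 93/(-202) = (5 + 1 + 3)*(-1/196) - 93*(-1/202) = 9*(-1/196) + 93/202 = -9/196 + 93/202 = 8205/19796 ≈ 0.41448)
(f + 1/(-66 + 321))*q = (8205/19796 + 1/(-66 + 321))*(-6) = (8205/19796 + 1/255)*(-6) = (2112071/5047980)*(-6) = -2112071/841330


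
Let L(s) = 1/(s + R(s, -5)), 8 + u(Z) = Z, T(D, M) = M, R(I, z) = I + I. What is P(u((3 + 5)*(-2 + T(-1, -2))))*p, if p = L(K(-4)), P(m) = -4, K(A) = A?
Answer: 1/3 ≈ 0.33333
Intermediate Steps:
R(I, z) = 2*I
u(Z) = -8 + Z
L(s) = 1/(3*s) (L(s) = 1/(s + 2*s) = 1/(3*s))
p = -1/12 (p = (1/3)/(-4) = (1/3)*(-1/4) = -1/12 ≈ -0.083333)
P(u((3 + 5)*(-2 + T(-1, -2))))*p = -4*(-1/12) = 1/3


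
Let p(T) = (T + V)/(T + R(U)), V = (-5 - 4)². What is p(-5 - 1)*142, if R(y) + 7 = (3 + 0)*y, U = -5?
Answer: -5325/14 ≈ -380.36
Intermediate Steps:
R(y) = -7 + 3*y (R(y) = -7 + (3 + 0)*y = -7 + 3*y)
V = 81 (V = (-9)² = 81)
p(T) = (81 + T)/(-22 + T) (p(T) = (T + 81)/(T + (-7 + 3*(-5))) = (81 + T)/(T + (-7 - 15)) = (81 + T)/(T - 22) = (81 + T)/(-22 + T))
p(-5 - 1)*142 = ((81 + (-5 - 1))/(-22 + (-5 - 1)))*142 = ((81 - 6)/(-22 - 6))*142 = (75/(-28))*142 = -1/28*75*142 = -75/28*142 = -5325/14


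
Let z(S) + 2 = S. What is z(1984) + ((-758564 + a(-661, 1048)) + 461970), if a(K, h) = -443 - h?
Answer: -296103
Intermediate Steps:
z(S) = -2 + S
z(1984) + ((-758564 + a(-661, 1048)) + 461970) = (-2 + 1984) + ((-758564 + (-443 - 1*1048)) + 461970) = 1982 + ((-758564 + (-443 - 1048)) + 461970) = 1982 + ((-758564 - 1491) + 461970) = 1982 + (-760055 + 461970) = 1982 - 298085 = -296103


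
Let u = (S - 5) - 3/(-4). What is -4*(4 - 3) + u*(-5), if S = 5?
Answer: -31/4 ≈ -7.7500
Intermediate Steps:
u = 3/4 (u = (5 - 5) - 3/(-4) = 0 - 3*(-1/4) = 0 + 3/4 = 3/4 ≈ 0.75000)
-4*(4 - 3) + u*(-5) = -4*(4 - 3) + (3/4)*(-5) = -4*1 - 15/4 = -4 - 15/4 = -31/4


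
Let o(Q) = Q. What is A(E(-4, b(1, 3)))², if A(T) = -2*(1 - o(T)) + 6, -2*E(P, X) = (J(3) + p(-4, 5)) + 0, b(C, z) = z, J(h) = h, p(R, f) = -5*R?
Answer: 361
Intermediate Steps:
E(P, X) = -23/2 (E(P, X) = -((3 - 5*(-4)) + 0)/2 = -((3 + 20) + 0)/2 = -(23 + 0)/2 = -½*23 = -23/2)
A(T) = 4 + 2*T (A(T) = -2*(1 - T) + 6 = (-2 + 2*T) + 6 = 4 + 2*T)
A(E(-4, b(1, 3)))² = (4 + 2*(-23/2))² = (4 - 23)² = (-19)² = 361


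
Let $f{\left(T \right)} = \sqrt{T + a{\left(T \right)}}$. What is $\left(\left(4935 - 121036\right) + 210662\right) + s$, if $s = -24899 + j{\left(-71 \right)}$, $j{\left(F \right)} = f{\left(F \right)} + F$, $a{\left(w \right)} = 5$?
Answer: $69591 + i \sqrt{66} \approx 69591.0 + 8.124 i$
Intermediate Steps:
$f{\left(T \right)} = \sqrt{5 + T}$ ($f{\left(T \right)} = \sqrt{T + 5} = \sqrt{5 + T}$)
$j{\left(F \right)} = F + \sqrt{5 + F}$ ($j{\left(F \right)} = \sqrt{5 + F} + F = F + \sqrt{5 + F}$)
$s = -24970 + i \sqrt{66}$ ($s = -24899 - \left(71 - \sqrt{5 - 71}\right) = -24899 - \left(71 - \sqrt{-66}\right) = -24899 - \left(71 - i \sqrt{66}\right) = -24970 + i \sqrt{66} \approx -24970.0 + 8.124 i$)
$\left(\left(4935 - 121036\right) + 210662\right) + s = \left(\left(4935 - 121036\right) + 210662\right) - \left(24970 - i \sqrt{66}\right) = \left(-116101 + 210662\right) - \left(24970 - i \sqrt{66}\right) = 94561 - \left(24970 - i \sqrt{66}\right) = 69591 + i \sqrt{66}$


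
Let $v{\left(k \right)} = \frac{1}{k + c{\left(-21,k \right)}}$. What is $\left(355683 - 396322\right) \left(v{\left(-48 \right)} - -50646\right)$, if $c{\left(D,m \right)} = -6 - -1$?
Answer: $- \frac{109084707443}{53} \approx -2.0582 \cdot 10^{9}$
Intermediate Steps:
$c{\left(D,m \right)} = -5$ ($c{\left(D,m \right)} = -6 + 1 = -5$)
$v{\left(k \right)} = \frac{1}{-5 + k}$ ($v{\left(k \right)} = \frac{1}{k - 5} = \frac{1}{-5 + k}$)
$\left(355683 - 396322\right) \left(v{\left(-48 \right)} - -50646\right) = \left(355683 - 396322\right) \left(\frac{1}{-5 - 48} - -50646\right) = - 40639 \left(\frac{1}{-53} + 50646\right) = - 40639 \left(- \frac{1}{53} + 50646\right) = \left(-40639\right) \frac{2684237}{53} = - \frac{109084707443}{53}$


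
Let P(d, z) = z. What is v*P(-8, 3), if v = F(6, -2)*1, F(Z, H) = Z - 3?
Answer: 9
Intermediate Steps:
F(Z, H) = -3 + Z
v = 3 (v = (-3 + 6)*1 = 3*1 = 3)
v*P(-8, 3) = 3*3 = 9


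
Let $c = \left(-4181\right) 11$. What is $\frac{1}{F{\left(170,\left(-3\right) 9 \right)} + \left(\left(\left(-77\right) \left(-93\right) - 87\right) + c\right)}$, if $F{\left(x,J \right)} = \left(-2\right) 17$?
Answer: $- \frac{1}{38951} \approx -2.5673 \cdot 10^{-5}$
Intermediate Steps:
$c = -45991$
$F{\left(x,J \right)} = -34$
$\frac{1}{F{\left(170,\left(-3\right) 9 \right)} + \left(\left(\left(-77\right) \left(-93\right) - 87\right) + c\right)} = \frac{1}{-34 - 38917} = \frac{1}{-38951} = - \frac{1}{38951}$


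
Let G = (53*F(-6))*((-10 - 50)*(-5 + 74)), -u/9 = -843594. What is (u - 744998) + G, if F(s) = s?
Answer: 8163868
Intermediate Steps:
u = 7592346 (u = -9*(-843594) = 7592346)
G = 1316520 (G = (53*(-6))*((-10 - 50)*(-5 + 74)) = -(-19080)*69 = -318*(-4140) = 1316520)
(u - 744998) + G = (7592346 - 744998) + 1316520 = 6847348 + 1316520 = 8163868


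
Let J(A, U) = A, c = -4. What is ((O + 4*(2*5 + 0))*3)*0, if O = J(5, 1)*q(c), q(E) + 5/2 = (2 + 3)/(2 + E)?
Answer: 0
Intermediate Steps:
q(E) = -5/2 + 5/(2 + E) (q(E) = -5/2 + (2 + 3)/(2 + E) = -5/2 + 5/(2 + E))
O = -25 (O = 5*(-5*(-4)/(4 + 2*(-4))) = 5*(-5*(-4)/(4 - 8)) = 5*(-5*(-4)/(-4)) = 5*(-5*(-4)*(-¼)) = 5*(-5) = -25)
((O + 4*(2*5 + 0))*3)*0 = ((-25 + 4*(2*5 + 0))*3)*0 = ((-25 + 4*(10 + 0))*3)*0 = ((-25 + 4*10)*3)*0 = ((-25 + 40)*3)*0 = (15*3)*0 = 45*0 = 0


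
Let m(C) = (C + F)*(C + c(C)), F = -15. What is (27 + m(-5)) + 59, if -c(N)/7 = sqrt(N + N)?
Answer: 186 + 140*I*sqrt(10) ≈ 186.0 + 442.72*I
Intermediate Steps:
c(N) = -7*sqrt(2)*sqrt(N) (c(N) = -7*sqrt(N + N) = -7*sqrt(2)*sqrt(N))
m(C) = (-15 + C)*(C - 7*sqrt(2)*sqrt(C)) (m(C) = (C - 15)*(C - 7*sqrt(2)*sqrt(C)) = (-15 + C)*(C - 7*sqrt(2)*sqrt(C)))
(27 + m(-5)) + 59 = (27 + ((-5)**2 - 15*(-5) - 7*sqrt(2)*(-5)**(3/2) + 105*sqrt(2)*sqrt(-5))) + 59 = (27 + (25 + 75 - 7*sqrt(2)*(-5*I*sqrt(5)) + 105*sqrt(2)*(I*sqrt(5)))) + 59 = (27 + (25 + 75 + 35*I*sqrt(10) + 105*I*sqrt(10))) + 59 = (27 + (100 + 140*I*sqrt(10))) + 59 = (127 + 140*I*sqrt(10)) + 59 = 186 + 140*I*sqrt(10)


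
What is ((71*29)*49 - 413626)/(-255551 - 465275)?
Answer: 312735/720826 ≈ 0.43386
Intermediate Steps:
((71*29)*49 - 413626)/(-255551 - 465275) = (2059*49 - 413626)/(-720826) = (100891 - 413626)*(-1/720826) = -312735*(-1/720826) = 312735/720826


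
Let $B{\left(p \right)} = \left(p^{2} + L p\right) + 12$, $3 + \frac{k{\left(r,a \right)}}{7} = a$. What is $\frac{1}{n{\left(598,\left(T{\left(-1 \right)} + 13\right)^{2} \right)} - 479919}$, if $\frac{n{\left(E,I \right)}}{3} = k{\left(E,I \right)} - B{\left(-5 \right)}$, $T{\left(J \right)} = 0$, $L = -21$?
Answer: $- \frac{1}{476859} \approx -2.0971 \cdot 10^{-6}$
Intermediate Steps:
$k{\left(r,a \right)} = -21 + 7 a$
$B{\left(p \right)} = 12 + p^{2} - 21 p$ ($B{\left(p \right)} = \left(p^{2} - 21 p\right) + 12 = 12 + p^{2} - 21 p$)
$n{\left(E,I \right)} = -489 + 21 I$ ($n{\left(E,I \right)} = 3 \left(\left(-21 + 7 I\right) - \left(12 + \left(-5\right)^{2} - -105\right)\right) = 3 \left(\left(-21 + 7 I\right) - \left(12 + 25 + 105\right)\right) = 3 \left(\left(-21 + 7 I\right) - 142\right) = 3 \left(-163 + 7 I\right) = -489 + 21 I$)
$\frac{1}{n{\left(598,\left(T{\left(-1 \right)} + 13\right)^{2} \right)} - 479919} = \frac{1}{\left(-489 + 21 \left(0 + 13\right)^{2}\right) - 479919} = \frac{1}{\left(-489 + 21 \cdot 13^{2}\right) - 479919} = \frac{1}{\left(-489 + 21 \cdot 169\right) - 479919} = \frac{1}{\left(-489 + 3549\right) - 479919} = \frac{1}{3060 - 479919} = \frac{1}{-476859} = - \frac{1}{476859}$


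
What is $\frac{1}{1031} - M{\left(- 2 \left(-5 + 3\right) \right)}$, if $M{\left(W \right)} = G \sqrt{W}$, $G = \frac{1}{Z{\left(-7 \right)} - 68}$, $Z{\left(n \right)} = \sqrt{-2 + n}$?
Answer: $\frac{144849}{4776623} + \frac{6 i}{4633} \approx 0.030325 + 0.0012951 i$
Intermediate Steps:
$G = \frac{-68 - 3 i}{4633}$ ($G = \frac{1}{\sqrt{-2 - 7} - 68} = \frac{1}{\sqrt{-9} - 68} = \frac{1}{3 i - 68} = \frac{1}{-68 + 3 i} = \frac{-68 - 3 i}{4633} \approx -0.014677 - 0.00064753 i$)
$M{\left(W \right)} = \sqrt{W} \left(- \frac{68}{4633} - \frac{3 i}{4633}\right)$ ($M{\left(W \right)} = \left(- \frac{68}{4633} - \frac{3 i}{4633}\right) \sqrt{W} = \sqrt{W} \left(- \frac{68}{4633} - \frac{3 i}{4633}\right)$)
$\frac{1}{1031} - M{\left(- 2 \left(-5 + 3\right) \right)} = \frac{1}{1031} - \frac{\sqrt{- 2 \left(-5 + 3\right)} \left(-68 - 3 i\right)}{4633} = \frac{1}{1031} - \frac{\sqrt{\left(-2\right) \left(-2\right)} \left(-68 - 3 i\right)}{4633} = \frac{1}{1031} - \frac{\sqrt{4} \left(-68 - 3 i\right)}{4633} = \frac{1}{1031} - \frac{1}{4633} \cdot 2 \left(-68 - 3 i\right) = \frac{1}{1031} - \left(- \frac{136}{4633} - \frac{6 i}{4633}\right) = \frac{1}{1031} + \left(\frac{136}{4633} + \frac{6 i}{4633}\right) = \frac{144849}{4776623} + \frac{6 i}{4633}$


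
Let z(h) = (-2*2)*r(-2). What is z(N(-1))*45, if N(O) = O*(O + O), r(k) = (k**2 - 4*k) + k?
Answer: -1800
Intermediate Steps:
r(k) = k**2 - 3*k
N(O) = 2*O**2 (N(O) = O*(2*O) = 2*O**2)
z(h) = -40 (z(h) = (-2*2)*(-2*(-3 - 2)) = -(-8)*(-5) = -4*10 = -40)
z(N(-1))*45 = -40*45 = -1800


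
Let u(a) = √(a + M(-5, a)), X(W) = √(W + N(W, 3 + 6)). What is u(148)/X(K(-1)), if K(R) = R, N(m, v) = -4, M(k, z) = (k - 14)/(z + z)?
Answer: -I*√16201930/740 ≈ -5.4394*I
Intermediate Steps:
M(k, z) = (-14 + k)/(2*z) (M(k, z) = (-14 + k)/((2*z)) = (-14 + k)*(1/(2*z)) = (-14 + k)/(2*z))
X(W) = √(-4 + W) (X(W) = √(W - 4) = √(-4 + W))
u(a) = √(a - 19/(2*a)) (u(a) = √(a + (-14 - 5)/(2*a)) = √(a + (½)*(-19)/a) = √(a - 19/(2*a)))
u(148)/X(K(-1)) = (√(-38/148 + 4*148)/2)/(√(-4 - 1)) = (√(-38*1/148 + 592)/2)/(√(-5)) = (√(-19/74 + 592)/2)/((I*√5)) = (√(43789/74)/2)*(-I*√5/5) = ((√3240386/74)/2)*(-I*√5/5) = (√3240386/148)*(-I*√5/5) = -I*√16201930/740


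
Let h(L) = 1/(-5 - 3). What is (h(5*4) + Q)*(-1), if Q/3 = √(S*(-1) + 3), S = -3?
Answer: ⅛ - 3*√6 ≈ -7.2235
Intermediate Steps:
h(L) = -⅛ (h(L) = 1/(-8) = -⅛)
Q = 3*√6 (Q = 3*√(-3*(-1) + 3) = 3*√(3 + 3) = 3*√6 ≈ 7.3485)
(h(5*4) + Q)*(-1) = (-⅛ + 3*√6)*(-1) = ⅛ - 3*√6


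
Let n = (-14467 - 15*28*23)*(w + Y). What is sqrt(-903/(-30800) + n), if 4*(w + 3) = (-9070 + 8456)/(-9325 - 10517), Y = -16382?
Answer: sqrt(1883240675660854259079)/2182620 ≈ 19883.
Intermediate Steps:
w = -118745/39684 (w = -3 + ((-9070 + 8456)/(-9325 - 10517))/4 = -3 + (-614/(-19842))/4 = -3 + (-614*(-1/19842))/4 = -3 + (1/4)*(307/9921) = -3 + 307/39684 = -118745/39684 ≈ -2.9923)
n = 15687906990191/39684 (n = (-14467 - 15*28*23)*(-118745/39684 - 16382) = (-14467 - 420*23)*(-650222033/39684) = (-14467 - 9660)*(-650222033/39684) = -24127*(-650222033/39684) = 15687906990191/39684 ≈ 3.9532e+8)
sqrt(-903/(-30800) + n) = sqrt(-903/(-30800) + 15687906990191/39684) = sqrt(-903*(-1/30800) + 15687906990191/39684) = sqrt(129/4400 + 15687906990191/39684) = sqrt(17256697690489909/43652400) = sqrt(1883240675660854259079)/2182620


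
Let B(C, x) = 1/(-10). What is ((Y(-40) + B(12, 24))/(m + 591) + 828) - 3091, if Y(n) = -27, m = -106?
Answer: -10975821/4850 ≈ -2263.1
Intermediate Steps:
B(C, x) = -⅒
((Y(-40) + B(12, 24))/(m + 591) + 828) - 3091 = ((-27 - ⅒)/(-106 + 591) + 828) - 3091 = (-271/10/485 + 828) - 3091 = (-271/10*1/485 + 828) - 3091 = (-271/4850 + 828) - 3091 = 4015529/4850 - 3091 = -10975821/4850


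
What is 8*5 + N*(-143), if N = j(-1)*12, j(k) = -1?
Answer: 1756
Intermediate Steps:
N = -12 (N = -1*12 = -12)
8*5 + N*(-143) = 8*5 - 12*(-143) = 40 + 1716 = 1756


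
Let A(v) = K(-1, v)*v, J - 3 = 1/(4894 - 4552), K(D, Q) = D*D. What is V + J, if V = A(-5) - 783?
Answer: -268469/342 ≈ -785.00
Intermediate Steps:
K(D, Q) = D²
J = 1027/342 (J = 3 + 1/(4894 - 4552) = 3 + 1/342 = 1027/342 ≈ 3.0029)
A(v) = v (A(v) = (-1)²*v = 1*v = v)
V = -788 (V = -5 - 783 = -788)
V + J = -788 + 1027/342 = -268469/342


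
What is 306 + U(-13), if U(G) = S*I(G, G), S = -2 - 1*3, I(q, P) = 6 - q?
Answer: 211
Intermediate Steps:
S = -5 (S = -2 - 3 = -5)
U(G) = -30 + 5*G (U(G) = -5*(6 - G) = -30 + 5*G)
306 + U(-13) = 306 + (-30 + 5*(-13)) = 306 + (-30 - 65) = 306 - 95 = 211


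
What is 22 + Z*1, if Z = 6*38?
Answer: 250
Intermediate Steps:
Z = 228
22 + Z*1 = 22 + 228*1 = 22 + 228 = 250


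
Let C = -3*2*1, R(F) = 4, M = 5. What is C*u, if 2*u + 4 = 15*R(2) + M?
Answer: -183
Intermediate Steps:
C = -6 (C = -6*1 = -6)
u = 61/2 (u = -2 + (15*4 + 5)/2 = -2 + (60 + 5)/2 = -2 + (½)*65 = -2 + 65/2 = 61/2 ≈ 30.500)
C*u = -6*61/2 = -183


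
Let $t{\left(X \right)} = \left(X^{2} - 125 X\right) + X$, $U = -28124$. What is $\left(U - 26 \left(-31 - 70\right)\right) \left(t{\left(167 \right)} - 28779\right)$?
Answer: $550705804$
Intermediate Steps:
$t{\left(X \right)} = X^{2} - 124 X$
$\left(U - 26 \left(-31 - 70\right)\right) \left(t{\left(167 \right)} - 28779\right) = \left(-28124 - 26 \left(-31 - 70\right)\right) \left(167 \left(-124 + 167\right) - 28779\right) = \left(-28124 - -2626\right) \left(167 \cdot 43 - 28779\right) = \left(-28124 + 2626\right) \left(7181 - 28779\right) = \left(-25498\right) \left(-21598\right) = 550705804$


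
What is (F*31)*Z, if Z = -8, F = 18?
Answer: -4464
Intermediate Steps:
(F*31)*Z = (18*31)*(-8) = 558*(-8) = -4464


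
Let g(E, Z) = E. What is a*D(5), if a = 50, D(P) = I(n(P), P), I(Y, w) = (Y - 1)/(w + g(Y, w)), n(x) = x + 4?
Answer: 200/7 ≈ 28.571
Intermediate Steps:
n(x) = 4 + x
I(Y, w) = (-1 + Y)/(Y + w) (I(Y, w) = (Y - 1)/(w + Y) = (-1 + Y)/(Y + w))
D(P) = (3 + P)/(4 + 2*P) (D(P) = (-1 + (4 + P))/((4 + P) + P) = (3 + P)/(4 + 2*P))
a*D(5) = 50*((3 + 5)/(2*(2 + 5))) = 50*((1/2)*8/7) = 50*((1/2)*(1/7)*8) = 50*(4/7) = 200/7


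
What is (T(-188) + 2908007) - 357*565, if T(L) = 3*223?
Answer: 2706971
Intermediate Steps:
T(L) = 669
(T(-188) + 2908007) - 357*565 = (669 + 2908007) - 357*565 = 2908676 - 201705 = 2706971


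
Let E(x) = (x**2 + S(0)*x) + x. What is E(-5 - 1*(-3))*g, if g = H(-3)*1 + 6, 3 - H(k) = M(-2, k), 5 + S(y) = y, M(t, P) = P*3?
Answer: 216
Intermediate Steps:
M(t, P) = 3*P
S(y) = -5 + y
H(k) = 3 - 3*k
E(x) = x**2 - 4*x (E(x) = (x**2 + (-5 + 0)*x) + x = (x**2 - 5*x) + x = x**2 - 4*x)
g = 18 (g = (3 - 3*(-3))*1 + 6 = (3 + 9)*1 + 6 = 12*1 + 6 = 12 + 6 = 18)
E(-5 - 1*(-3))*g = ((-5 - 1*(-3))*(-4 + (-5 - 1*(-3))))*18 = ((-5 + 3)*(-4 + (-5 + 3)))*18 = -2*(-4 - 2)*18 = -2*(-6)*18 = 12*18 = 216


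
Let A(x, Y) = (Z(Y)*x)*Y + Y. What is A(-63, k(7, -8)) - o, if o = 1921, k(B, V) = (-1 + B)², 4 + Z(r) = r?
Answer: -74461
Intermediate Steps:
Z(r) = -4 + r
A(x, Y) = Y + Y*x*(-4 + Y) (A(x, Y) = ((-4 + Y)*x)*Y + Y = (x*(-4 + Y))*Y + Y = Y*x*(-4 + Y) + Y = Y + Y*x*(-4 + Y))
A(-63, k(7, -8)) - o = (-1 + 7)²*(1 - 63*(-4 + (-1 + 7)²)) - 1*1921 = 6²*(1 - 63*(-4 + 6²)) - 1921 = 36*(1 - 63*(-4 + 36)) - 1921 = 36*(1 - 63*32) - 1921 = 36*(1 - 2016) - 1921 = 36*(-2015) - 1921 = -72540 - 1921 = -74461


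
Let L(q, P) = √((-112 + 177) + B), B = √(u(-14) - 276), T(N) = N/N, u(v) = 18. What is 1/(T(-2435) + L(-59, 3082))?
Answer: 1/(1 + √(65 + I*√258)) ≈ 0.10834 - 0.011743*I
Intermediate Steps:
T(N) = 1
B = I*√258 (B = √(18 - 276) = √(-258) = I*√258 ≈ 16.062*I)
L(q, P) = √(65 + I*√258) (L(q, P) = √((-112 + 177) + I*√258) = √(65 + I*√258))
1/(T(-2435) + L(-59, 3082)) = 1/(1 + √(65 + I*√258))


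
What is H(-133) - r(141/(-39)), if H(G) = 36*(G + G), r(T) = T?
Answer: -124441/13 ≈ -9572.4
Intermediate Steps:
H(G) = 72*G (H(G) = 36*(2*G) = 72*G)
H(-133) - r(141/(-39)) = 72*(-133) - 141/(-39) = -9576 - 141*(-1)/39 = -9576 - 1*(-47/13) = -9576 + 47/13 = -124441/13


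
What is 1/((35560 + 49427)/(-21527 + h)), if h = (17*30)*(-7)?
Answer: -25097/84987 ≈ -0.29530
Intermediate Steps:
h = -3570 (h = 510*(-7) = -3570)
1/((35560 + 49427)/(-21527 + h)) = 1/((35560 + 49427)/(-21527 - 3570)) = 1/(84987/(-25097)) = 1/(84987*(-1/25097)) = 1/(-84987/25097) = -25097/84987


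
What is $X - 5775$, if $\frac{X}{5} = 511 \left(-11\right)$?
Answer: $-33880$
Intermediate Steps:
$X = -28105$ ($X = 5 \cdot 511 \left(-11\right) = 5 \left(-5621\right) = -28105$)
$X - 5775 = -28105 - 5775 = -33880$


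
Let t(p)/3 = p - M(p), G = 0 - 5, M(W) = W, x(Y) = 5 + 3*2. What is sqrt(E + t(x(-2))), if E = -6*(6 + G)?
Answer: I*sqrt(6) ≈ 2.4495*I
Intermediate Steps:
x(Y) = 11 (x(Y) = 5 + 6 = 11)
G = -5
E = -6 (E = -6*(6 - 5) = -6*1 = -6)
t(p) = 0 (t(p) = 3*(p - p) = 3*0 = 0)
sqrt(E + t(x(-2))) = sqrt(-6 + 0) = sqrt(-6) = I*sqrt(6)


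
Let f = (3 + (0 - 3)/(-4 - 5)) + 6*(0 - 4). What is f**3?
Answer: -238328/27 ≈ -8827.0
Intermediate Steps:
f = -62/3 (f = (3 - 3/(-9)) + 6*(-4) = (3 - 3*(-1/9)) - 24 = (3 + 1/3) - 24 = 10/3 - 24 = -62/3 ≈ -20.667)
f**3 = (-62/3)**3 = -238328/27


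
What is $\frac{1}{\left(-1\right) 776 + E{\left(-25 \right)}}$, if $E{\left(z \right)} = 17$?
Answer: $- \frac{1}{759} \approx -0.0013175$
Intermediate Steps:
$\frac{1}{\left(-1\right) 776 + E{\left(-25 \right)}} = \frac{1}{\left(-1\right) 776 + 17} = \frac{1}{-776 + 17} = \frac{1}{-759} = - \frac{1}{759}$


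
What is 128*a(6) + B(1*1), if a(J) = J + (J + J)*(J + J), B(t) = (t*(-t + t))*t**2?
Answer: 19200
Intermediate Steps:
B(t) = 0 (B(t) = (t*0)*t**2 = 0*t**2 = 0)
a(J) = J + 4*J**2 (a(J) = J + (2*J)*(2*J) = J + 4*J**2)
128*a(6) + B(1*1) = 128*(6*(1 + 4*6)) + 0 = 128*(6*(1 + 24)) + 0 = 128*(6*25) + 0 = 128*150 + 0 = 19200 + 0 = 19200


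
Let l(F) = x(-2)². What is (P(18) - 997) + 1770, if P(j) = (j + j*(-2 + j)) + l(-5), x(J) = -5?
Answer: 1104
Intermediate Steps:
l(F) = 25 (l(F) = (-5)² = 25)
P(j) = 25 + j + j*(-2 + j) (P(j) = (j + j*(-2 + j)) + 25 = 25 + j + j*(-2 + j))
(P(18) - 997) + 1770 = ((25 + 18² - 1*18) - 997) + 1770 = ((25 + 324 - 18) - 997) + 1770 = (331 - 997) + 1770 = -666 + 1770 = 1104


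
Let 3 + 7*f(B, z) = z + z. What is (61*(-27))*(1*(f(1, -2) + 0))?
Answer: 1647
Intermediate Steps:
f(B, z) = -3/7 + 2*z/7 (f(B, z) = -3/7 + (z + z)/7 = -3/7 + (2*z)/7 = -3/7 + 2*z/7)
(61*(-27))*(1*(f(1, -2) + 0)) = (61*(-27))*(1*((-3/7 + (2/7)*(-2)) + 0)) = -1647*((-3/7 - 4/7) + 0) = -1647*(-1 + 0) = -1647*(-1) = 1647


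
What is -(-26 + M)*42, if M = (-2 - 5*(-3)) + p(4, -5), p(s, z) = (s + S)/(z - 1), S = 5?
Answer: 609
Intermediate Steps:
p(s, z) = (5 + s)/(-1 + z) (p(s, z) = (s + 5)/(z - 1) = (5 + s)/(-1 + z))
M = 23/2 (M = (-2 - 5*(-3)) + (5 + 4)/(-1 - 5) = (-2 + 15) + 9/(-6) = 13 - ⅙*9 = 13 - 3/2 = 23/2 ≈ 11.500)
-(-26 + M)*42 = -(-26 + 23/2)*42 = -(-29)*42/2 = -1*(-609) = 609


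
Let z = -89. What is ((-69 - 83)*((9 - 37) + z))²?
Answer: 316270656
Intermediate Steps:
((-69 - 83)*((9 - 37) + z))² = ((-69 - 83)*((9 - 37) - 89))² = (-152*(-28 - 89))² = (-152*(-117))² = 17784² = 316270656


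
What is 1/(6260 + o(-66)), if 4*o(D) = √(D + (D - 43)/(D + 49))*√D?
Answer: 851360/5329480171 + 2*√1136586/5329480171 ≈ 0.00016015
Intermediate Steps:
o(D) = √D*√(D + (-43 + D)/(49 + D))/4 (o(D) = (√(D + (D - 43)/(D + 49))*√D)/4 = (√(D + (-43 + D)/(49 + D))*√D)/4 = (√D*√(D + (-43 + D)/(49 + D)))/4 = √D*√(D + (-43 + D)/(49 + D))/4)
1/(6260 + o(-66)) = 1/(6260 + √(-66)*√((-43 - 66 - 66*(49 - 66))/(49 - 66))/4) = 1/(6260 + (I*√66)*√((-43 - 66 - 66*(-17))/(-17))/4) = 1/(6260 + (I*√66)*√(-(-43 - 66 + 1122)/17)/4) = 1/(6260 + (I*√66)*√(-1/17*1013)/4) = 1/(6260 + (I*√66)*√(-1013/17)/4) = 1/(6260 + (I*√66)*(I*√17221/17)/4) = 1/(6260 - √1136586/68)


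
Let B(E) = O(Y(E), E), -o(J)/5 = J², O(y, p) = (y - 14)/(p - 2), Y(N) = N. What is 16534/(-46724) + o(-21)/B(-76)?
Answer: -44653049/23362 ≈ -1911.4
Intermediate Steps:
O(y, p) = (-14 + y)/(-2 + p)
o(J) = -5*J²
B(E) = (-14 + E)/(-2 + E)
16534/(-46724) + o(-21)/B(-76) = 16534/(-46724) + (-5*(-21)²)/(((-14 - 76)/(-2 - 76))) = 16534*(-1/46724) + (-5*441)/((-90/(-78))) = -8267/23362 - 2205/((-1/78*(-90))) = -8267/23362 - 2205/15/13 = -8267/23362 - 2205*13/15 = -8267/23362 - 1911 = -44653049/23362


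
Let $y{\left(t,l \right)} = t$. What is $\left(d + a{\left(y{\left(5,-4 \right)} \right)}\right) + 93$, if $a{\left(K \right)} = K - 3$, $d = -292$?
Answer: $-197$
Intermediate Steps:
$a{\left(K \right)} = -3 + K$
$\left(d + a{\left(y{\left(5,-4 \right)} \right)}\right) + 93 = \left(-292 + \left(-3 + 5\right)\right) + 93 = \left(-292 + 2\right) + 93 = -290 + 93 = -197$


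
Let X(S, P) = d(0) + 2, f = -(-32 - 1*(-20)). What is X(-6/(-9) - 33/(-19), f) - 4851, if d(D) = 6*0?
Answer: -4849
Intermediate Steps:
d(D) = 0
f = 12 (f = -(-32 + 20) = -1*(-12) = 12)
X(S, P) = 2 (X(S, P) = 0 + 2 = 2)
X(-6/(-9) - 33/(-19), f) - 4851 = 2 - 4851 = -4849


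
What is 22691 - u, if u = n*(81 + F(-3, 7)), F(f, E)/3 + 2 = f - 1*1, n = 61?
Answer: 18848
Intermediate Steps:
F(f, E) = -9 + 3*f (F(f, E) = -6 + 3*(f - 1*1) = -6 + 3*(f - 1) = -6 + 3*(-1 + f) = -6 + (-3 + 3*f) = -9 + 3*f)
u = 3843 (u = 61*(81 + (-9 + 3*(-3))) = 61*(81 + (-9 - 9)) = 61*(81 - 18) = 61*63 = 3843)
22691 - u = 22691 - 1*3843 = 22691 - 3843 = 18848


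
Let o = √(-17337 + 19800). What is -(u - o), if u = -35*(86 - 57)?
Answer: 1015 + √2463 ≈ 1064.6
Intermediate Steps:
o = √2463 ≈ 49.629
u = -1015 (u = -35*29 = -1015)
-(u - o) = -(-1015 - √2463) = 1015 + √2463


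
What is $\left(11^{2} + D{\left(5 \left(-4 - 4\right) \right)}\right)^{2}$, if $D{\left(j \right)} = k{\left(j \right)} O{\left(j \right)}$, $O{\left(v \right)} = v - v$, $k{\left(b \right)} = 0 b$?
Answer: $14641$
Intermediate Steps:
$k{\left(b \right)} = 0$
$O{\left(v \right)} = 0$
$D{\left(j \right)} = 0$ ($D{\left(j \right)} = 0 \cdot 0 = 0$)
$\left(11^{2} + D{\left(5 \left(-4 - 4\right) \right)}\right)^{2} = \left(11^{2} + 0\right)^{2} = \left(121 + 0\right)^{2} = 121^{2} = 14641$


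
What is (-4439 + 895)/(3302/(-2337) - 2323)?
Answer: 8282328/5432153 ≈ 1.5247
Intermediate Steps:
(-4439 + 895)/(3302/(-2337) - 2323) = -3544/(3302*(-1/2337) - 2323) = -3544/(-3302/2337 - 2323) = -3544/(-5432153/2337) = -3544*(-2337/5432153) = 8282328/5432153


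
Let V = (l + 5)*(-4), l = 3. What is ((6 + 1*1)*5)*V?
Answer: -1120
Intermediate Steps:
V = -32 (V = (3 + 5)*(-4) = 8*(-4) = -32)
((6 + 1*1)*5)*V = ((6 + 1*1)*5)*(-32) = ((6 + 1)*5)*(-32) = (7*5)*(-32) = 35*(-32) = -1120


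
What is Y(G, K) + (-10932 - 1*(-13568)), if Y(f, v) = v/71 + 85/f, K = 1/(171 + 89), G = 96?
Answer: 1168245739/443040 ≈ 2636.9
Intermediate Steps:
K = 1/260 ≈ 0.0038462
Y(f, v) = 85/f + v/71 (Y(f, v) = v*(1/71) + 85/f = v/71 + 85/f = 85/f + v/71)
Y(G, K) + (-10932 - 1*(-13568)) = (85/96 + (1/71)*(1/260)) + (-10932 - 1*(-13568)) = (85*(1/96) + 1/18460) + (-10932 + 13568) = (85/96 + 1/18460) + 2636 = 392299/443040 + 2636 = 1168245739/443040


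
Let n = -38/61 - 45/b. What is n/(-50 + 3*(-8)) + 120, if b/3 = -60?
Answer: 2166811/18056 ≈ 120.01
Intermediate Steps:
b = -180 (b = 3*(-60) = -180)
n = -91/244 (n = -38/61 - 45/(-180) = -38*1/61 - 45*(-1/180) = -38/61 + 1/4 = -91/244 ≈ -0.37295)
n/(-50 + 3*(-8)) + 120 = -91/244/(-50 + 3*(-8)) + 120 = -91/244/(-50 - 24) + 120 = -91/244/(-74) + 120 = -1/74*(-91/244) + 120 = 91/18056 + 120 = 2166811/18056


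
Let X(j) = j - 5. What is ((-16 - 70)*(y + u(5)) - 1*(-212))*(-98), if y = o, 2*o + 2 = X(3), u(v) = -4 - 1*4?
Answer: -105056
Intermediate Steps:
X(j) = -5 + j
u(v) = -8 (u(v) = -4 - 4 = -8)
o = -2 (o = -1 + (-5 + 3)/2 = -1 + (½)*(-2) = -1 - 1 = -2)
y = -2
((-16 - 70)*(y + u(5)) - 1*(-212))*(-98) = ((-16 - 70)*(-2 - 8) - 1*(-212))*(-98) = (-86*(-10) + 212)*(-98) = (860 + 212)*(-98) = 1072*(-98) = -105056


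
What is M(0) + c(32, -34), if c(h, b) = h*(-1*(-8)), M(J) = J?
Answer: 256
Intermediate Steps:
c(h, b) = 8*h (c(h, b) = h*8 = 8*h)
M(0) + c(32, -34) = 0 + 8*32 = 0 + 256 = 256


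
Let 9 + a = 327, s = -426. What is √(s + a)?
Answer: 6*I*√3 ≈ 10.392*I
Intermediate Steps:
a = 318 (a = -9 + 327 = 318)
√(s + a) = √(-426 + 318) = √(-108) = 6*I*√3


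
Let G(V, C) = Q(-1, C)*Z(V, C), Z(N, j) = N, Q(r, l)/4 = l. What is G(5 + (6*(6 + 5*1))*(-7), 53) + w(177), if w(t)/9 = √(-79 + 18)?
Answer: -96884 + 9*I*√61 ≈ -96884.0 + 70.292*I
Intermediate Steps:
Q(r, l) = 4*l
w(t) = 9*I*√61 (w(t) = 9*√(-79 + 18) = 9*√(-61) = 9*(I*√61) = 9*I*√61)
G(V, C) = 4*C*V (G(V, C) = (4*C)*V = 4*C*V)
G(5 + (6*(6 + 5*1))*(-7), 53) + w(177) = 4*53*(5 + (6*(6 + 5*1))*(-7)) + 9*I*√61 = 4*53*(5 + (6*(6 + 5))*(-7)) + 9*I*√61 = 4*53*(5 + (6*11)*(-7)) + 9*I*√61 = 4*53*(5 + 66*(-7)) + 9*I*√61 = 4*53*(5 - 462) + 9*I*√61 = 4*53*(-457) + 9*I*√61 = -96884 + 9*I*√61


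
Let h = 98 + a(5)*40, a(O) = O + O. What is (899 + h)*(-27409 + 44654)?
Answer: 24091265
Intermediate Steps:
a(O) = 2*O
h = 498 (h = 98 + (2*5)*40 = 98 + 10*40 = 98 + 400 = 498)
(899 + h)*(-27409 + 44654) = (899 + 498)*(-27409 + 44654) = 1397*17245 = 24091265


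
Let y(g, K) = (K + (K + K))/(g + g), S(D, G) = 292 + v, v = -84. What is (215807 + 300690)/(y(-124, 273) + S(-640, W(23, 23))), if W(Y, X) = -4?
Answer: 128091256/50765 ≈ 2523.2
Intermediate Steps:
S(D, G) = 208 (S(D, G) = 292 - 84 = 208)
y(g, K) = 3*K/(2*g) (y(g, K) = (K + 2*K)/((2*g)) = (3*K)*(1/(2*g)) = 3*K/(2*g))
(215807 + 300690)/(y(-124, 273) + S(-640, W(23, 23))) = (215807 + 300690)/((3/2)*273/(-124) + 208) = 516497/((3/2)*273*(-1/124) + 208) = 516497/(-819/248 + 208) = 516497/(50765/248) = 516497*(248/50765) = 128091256/50765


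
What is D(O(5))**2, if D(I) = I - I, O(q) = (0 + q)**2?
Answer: 0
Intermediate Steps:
O(q) = q**2
D(I) = 0
D(O(5))**2 = 0**2 = 0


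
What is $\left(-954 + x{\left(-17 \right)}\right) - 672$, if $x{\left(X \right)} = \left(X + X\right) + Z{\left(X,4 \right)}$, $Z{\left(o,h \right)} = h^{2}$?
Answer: $-1644$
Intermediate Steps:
$x{\left(X \right)} = 16 + 2 X$ ($x{\left(X \right)} = \left(X + X\right) + 4^{2} = 2 X + 16 = 16 + 2 X$)
$\left(-954 + x{\left(-17 \right)}\right) - 672 = \left(-954 + \left(16 + 2 \left(-17\right)\right)\right) - 672 = \left(-954 + \left(16 - 34\right)\right) - 672 = \left(-954 - 18\right) - 672 = -972 - 672 = -1644$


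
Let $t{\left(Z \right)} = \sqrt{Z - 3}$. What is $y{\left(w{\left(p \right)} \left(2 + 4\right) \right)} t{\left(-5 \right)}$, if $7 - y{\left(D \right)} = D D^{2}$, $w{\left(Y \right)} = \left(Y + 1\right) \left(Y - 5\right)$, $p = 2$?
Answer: $314942 i \sqrt{2} \approx 4.454 \cdot 10^{5} i$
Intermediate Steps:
$t{\left(Z \right)} = \sqrt{-3 + Z}$
$w{\left(Y \right)} = \left(1 + Y\right) \left(-5 + Y\right)$
$y{\left(D \right)} = 7 - D^{3}$ ($y{\left(D \right)} = 7 - D D^{2} = 7 - D^{3}$)
$y{\left(w{\left(p \right)} \left(2 + 4\right) \right)} t{\left(-5 \right)} = \left(7 - \left(\left(-5 + 2^{2} - 8\right) \left(2 + 4\right)\right)^{3}\right) \sqrt{-3 - 5} = \left(7 - \left(\left(-5 + 4 - 8\right) 6\right)^{3}\right) \sqrt{-8} = \left(7 - \left(\left(-9\right) 6\right)^{3}\right) 2 i \sqrt{2} = \left(7 - \left(-54\right)^{3}\right) 2 i \sqrt{2} = \left(7 - -157464\right) 2 i \sqrt{2} = \left(7 + 157464\right) 2 i \sqrt{2} = 157471 \cdot 2 i \sqrt{2} = 314942 i \sqrt{2}$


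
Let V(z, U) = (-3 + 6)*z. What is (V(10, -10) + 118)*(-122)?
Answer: -18056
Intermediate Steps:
V(z, U) = 3*z
(V(10, -10) + 118)*(-122) = (3*10 + 118)*(-122) = (30 + 118)*(-122) = 148*(-122) = -18056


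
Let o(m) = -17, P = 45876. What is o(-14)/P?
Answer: -17/45876 ≈ -0.00037056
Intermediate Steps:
o(-14)/P = -17/45876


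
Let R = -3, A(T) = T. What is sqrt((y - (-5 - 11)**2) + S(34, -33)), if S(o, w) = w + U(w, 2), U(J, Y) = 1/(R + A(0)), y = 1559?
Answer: sqrt(11427)/3 ≈ 35.632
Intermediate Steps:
U(J, Y) = -1/3 (U(J, Y) = 1/(-3 + 0) = 1/(-3) = -1/3)
S(o, w) = -1/3 + w (S(o, w) = w - 1/3 = -1/3 + w)
sqrt((y - (-5 - 11)**2) + S(34, -33)) = sqrt((1559 - (-5 - 11)**2) + (-1/3 - 33)) = sqrt((1559 - 1*(-16)**2) - 100/3) = sqrt((1559 - 1*256) - 100/3) = sqrt((1559 - 256) - 100/3) = sqrt(1303 - 100/3) = sqrt(3809/3) = sqrt(11427)/3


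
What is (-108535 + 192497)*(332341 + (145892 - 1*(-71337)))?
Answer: 46142996340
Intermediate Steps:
(-108535 + 192497)*(332341 + (145892 - 1*(-71337))) = 83962*(332341 + (145892 + 71337)) = 83962*(332341 + 217229) = 83962*549570 = 46142996340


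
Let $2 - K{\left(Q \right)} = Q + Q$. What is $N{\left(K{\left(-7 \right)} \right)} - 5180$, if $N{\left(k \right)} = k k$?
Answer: $-4924$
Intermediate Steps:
$K{\left(Q \right)} = 2 - 2 Q$ ($K{\left(Q \right)} = 2 - \left(Q + Q\right) = 2 - 2 Q$)
$N{\left(k \right)} = k^{2}$
$N{\left(K{\left(-7 \right)} \right)} - 5180 = \left(2 - -14\right)^{2} - 5180 = \left(2 + 14\right)^{2} - 5180 = 16^{2} - 5180 = 256 - 5180 = -4924$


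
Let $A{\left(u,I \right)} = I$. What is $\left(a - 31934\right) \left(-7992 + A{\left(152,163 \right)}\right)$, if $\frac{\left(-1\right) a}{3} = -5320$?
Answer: $125060446$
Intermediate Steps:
$a = 15960$ ($a = \left(-3\right) \left(-5320\right) = 15960$)
$\left(a - 31934\right) \left(-7992 + A{\left(152,163 \right)}\right) = \left(15960 - 31934\right) \left(-7992 + 163\right) = \left(-15974\right) \left(-7829\right) = 125060446$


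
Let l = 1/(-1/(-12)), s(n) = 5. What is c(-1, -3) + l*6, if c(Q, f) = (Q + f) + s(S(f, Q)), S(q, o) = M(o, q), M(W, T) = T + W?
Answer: 73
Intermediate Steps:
S(q, o) = o + q (S(q, o) = q + o = o + q)
c(Q, f) = 5 + Q + f (c(Q, f) = (Q + f) + 5 = 5 + Q + f)
l = 12 (l = 1/(-1*(-1/12)) = 1/(1/12) = 12)
c(-1, -3) + l*6 = (5 - 1 - 3) + 12*6 = 1 + 72 = 73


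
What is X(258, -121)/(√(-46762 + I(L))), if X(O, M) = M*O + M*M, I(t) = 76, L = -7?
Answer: 16577*I*√46686/46686 ≈ 76.721*I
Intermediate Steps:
X(O, M) = M² + M*O (X(O, M) = M*O + M² = M² + M*O)
X(258, -121)/(√(-46762 + I(L))) = (-121*(-121 + 258))/(√(-46762 + 76)) = (-121*137)/(√(-46686)) = -16577*(-I*√46686/46686) = -(-16577)*I*√46686/46686 = 16577*I*√46686/46686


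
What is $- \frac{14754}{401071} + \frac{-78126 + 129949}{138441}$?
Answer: $\frac{18742143919}{55524670311} \approx 0.33755$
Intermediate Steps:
$- \frac{14754}{401071} + \frac{-78126 + 129949}{138441} = \left(-14754\right) \frac{1}{401071} + 51823 \cdot \frac{1}{138441} = - \frac{14754}{401071} + \frac{51823}{138441} = \frac{18742143919}{55524670311}$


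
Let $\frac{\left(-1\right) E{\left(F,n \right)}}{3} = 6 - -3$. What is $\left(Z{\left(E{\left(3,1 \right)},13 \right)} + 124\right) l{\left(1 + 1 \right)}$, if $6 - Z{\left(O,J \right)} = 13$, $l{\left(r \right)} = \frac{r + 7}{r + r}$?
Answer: $\frac{1053}{4} \approx 263.25$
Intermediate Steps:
$l{\left(r \right)} = \frac{7 + r}{2 r}$
$E{\left(F,n \right)} = -27$ ($E{\left(F,n \right)} = - 3 \left(6 - -3\right) = - 3 \left(6 + 3\right) = \left(-3\right) 9 = -27$)
$Z{\left(O,J \right)} = -7$ ($Z{\left(O,J \right)} = 6 - 13 = -7$)
$\left(Z{\left(E{\left(3,1 \right)},13 \right)} + 124\right) l{\left(1 + 1 \right)} = \left(-7 + 124\right) \frac{7 + \left(1 + 1\right)}{2 \left(1 + 1\right)} = 117 \frac{7 + 2}{2 \cdot 2} = 117 \cdot \frac{1}{2} \cdot \frac{1}{2} \cdot 9 = 117 \cdot \frac{9}{4} = \frac{1053}{4}$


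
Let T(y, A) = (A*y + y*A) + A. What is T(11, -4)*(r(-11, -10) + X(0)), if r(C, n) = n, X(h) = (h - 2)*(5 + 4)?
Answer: 2576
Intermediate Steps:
X(h) = -18 + 9*h (X(h) = (-2 + h)*9 = -18 + 9*h)
T(y, A) = A + 2*A*y (T(y, A) = (A*y + A*y) + A = 2*A*y + A = A + 2*A*y)
T(11, -4)*(r(-11, -10) + X(0)) = (-4*(1 + 2*11))*(-10 + (-18 + 9*0)) = (-4*(1 + 22))*(-10 + (-18 + 0)) = (-4*23)*(-10 - 18) = -92*(-28) = 2576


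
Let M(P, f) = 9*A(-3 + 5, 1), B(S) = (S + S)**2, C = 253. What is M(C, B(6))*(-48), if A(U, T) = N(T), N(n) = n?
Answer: -432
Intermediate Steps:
B(S) = 4*S**2 (B(S) = (2*S)**2 = 4*S**2)
A(U, T) = T
M(P, f) = 9 (M(P, f) = 9*1 = 9)
M(C, B(6))*(-48) = 9*(-48) = -432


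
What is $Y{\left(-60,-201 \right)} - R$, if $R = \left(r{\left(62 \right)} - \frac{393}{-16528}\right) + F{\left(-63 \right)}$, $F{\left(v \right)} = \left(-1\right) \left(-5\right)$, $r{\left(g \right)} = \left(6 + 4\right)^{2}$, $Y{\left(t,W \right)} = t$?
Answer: $- \frac{2727513}{16528} \approx -165.02$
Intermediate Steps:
$r{\left(g \right)} = 100$ ($r{\left(g \right)} = 10^{2} = 100$)
$F{\left(v \right)} = 5$
$R = \frac{1735833}{16528}$ ($R = \left(100 - \frac{393}{-16528}\right) + 5 = \left(100 - - \frac{393}{16528}\right) + 5 = \left(100 + \frac{393}{16528}\right) + 5 = \frac{1653193}{16528} + 5 = \frac{1735833}{16528} \approx 105.02$)
$Y{\left(-60,-201 \right)} - R = -60 - \frac{1735833}{16528} = - \frac{2727513}{16528}$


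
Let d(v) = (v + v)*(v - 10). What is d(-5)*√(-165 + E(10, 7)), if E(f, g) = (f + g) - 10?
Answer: 150*I*√158 ≈ 1885.5*I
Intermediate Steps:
E(f, g) = -10 + f + g
d(v) = 2*v*(-10 + v) (d(v) = (2*v)*(-10 + v) = 2*v*(-10 + v))
d(-5)*√(-165 + E(10, 7)) = (2*(-5)*(-10 - 5))*√(-165 + (-10 + 10 + 7)) = (2*(-5)*(-15))*√(-165 + 7) = 150*√(-158) = 150*(I*√158) = 150*I*√158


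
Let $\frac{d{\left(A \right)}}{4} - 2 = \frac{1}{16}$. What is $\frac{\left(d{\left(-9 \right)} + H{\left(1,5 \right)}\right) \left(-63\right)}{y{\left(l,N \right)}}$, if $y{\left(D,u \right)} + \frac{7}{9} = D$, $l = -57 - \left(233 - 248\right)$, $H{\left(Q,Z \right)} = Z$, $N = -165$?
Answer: $\frac{4293}{220} \approx 19.514$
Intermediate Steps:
$d{\left(A \right)} = \frac{33}{4}$ ($d{\left(A \right)} = 8 + \frac{4}{16} = 8 + 4 \cdot \frac{1}{16} = 8 + \frac{1}{4} = \frac{33}{4}$)
$l = -42$ ($l = -57 - -15 = -57 + 15 = -42$)
$y{\left(D,u \right)} = - \frac{7}{9} + D$
$\frac{\left(d{\left(-9 \right)} + H{\left(1,5 \right)}\right) \left(-63\right)}{y{\left(l,N \right)}} = \frac{\left(\frac{33}{4} + 5\right) \left(-63\right)}{- \frac{7}{9} - 42} = \frac{\frac{53}{4} \left(-63\right)}{- \frac{385}{9}} = \left(- \frac{3339}{4}\right) \left(- \frac{9}{385}\right) = \frac{4293}{220}$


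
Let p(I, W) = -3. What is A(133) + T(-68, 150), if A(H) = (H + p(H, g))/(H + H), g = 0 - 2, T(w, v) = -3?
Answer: -334/133 ≈ -2.5113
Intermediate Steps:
g = -2
A(H) = (-3 + H)/(2*H) (A(H) = (H - 3)/(H + H) = (-3 + H)/((2*H)) = (-3 + H)*(1/(2*H)) = (-3 + H)/(2*H))
A(133) + T(-68, 150) = (½)*(-3 + 133)/133 - 3 = (½)*(1/133)*130 - 3 = 65/133 - 3 = -334/133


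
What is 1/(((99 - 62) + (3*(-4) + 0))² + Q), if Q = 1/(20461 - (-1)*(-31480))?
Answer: 11019/6886874 ≈ 0.0016000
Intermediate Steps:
Q = -1/11019 (Q = 1/(20461 - 1*31480) = 1/(20461 - 31480) = 1/(-11019) = -1/11019 ≈ -9.0752e-5)
1/(((99 - 62) + (3*(-4) + 0))² + Q) = 1/(((99 - 62) + (3*(-4) + 0))² - 1/11019) = 1/((37 + (-12 + 0))² - 1/11019) = 1/((37 - 12)² - 1/11019) = 1/(25² - 1/11019) = 1/(625 - 1/11019) = 1/(6886874/11019) = 11019/6886874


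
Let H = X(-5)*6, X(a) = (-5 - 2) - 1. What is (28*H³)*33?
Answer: -102187008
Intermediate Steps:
X(a) = -8 (X(a) = -7 - 1 = -8)
H = -48 (H = -8*6 = -48)
(28*H³)*33 = (28*(-48)³)*33 = (28*(-110592))*33 = -3096576*33 = -102187008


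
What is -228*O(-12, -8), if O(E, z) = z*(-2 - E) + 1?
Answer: 18012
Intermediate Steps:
O(E, z) = 1 + z*(-2 - E)
-228*O(-12, -8) = -228*(1 - 2*(-8) - 1*(-12)*(-8)) = -228*(1 + 16 - 96) = -228*(-79) = 18012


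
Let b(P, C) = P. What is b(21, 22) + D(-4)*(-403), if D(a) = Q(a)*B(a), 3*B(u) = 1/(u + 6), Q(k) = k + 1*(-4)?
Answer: 1675/3 ≈ 558.33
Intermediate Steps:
Q(k) = -4 + k (Q(k) = k - 4 = -4 + k)
B(u) = 1/(3*(6 + u)) (B(u) = 1/(3*(u + 6)) = 1/(3*(6 + u)))
D(a) = (-4 + a)/(3*(6 + a)) (D(a) = (-4 + a)*(1/(3*(6 + a))) = (-4 + a)/(3*(6 + a)))
b(21, 22) + D(-4)*(-403) = 21 + ((-4 - 4)/(3*(6 - 4)))*(-403) = 21 + ((1/3)*(-8)/2)*(-403) = 21 + ((1/3)*(1/2)*(-8))*(-403) = 21 - 4/3*(-403) = 21 + 1612/3 = 1675/3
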